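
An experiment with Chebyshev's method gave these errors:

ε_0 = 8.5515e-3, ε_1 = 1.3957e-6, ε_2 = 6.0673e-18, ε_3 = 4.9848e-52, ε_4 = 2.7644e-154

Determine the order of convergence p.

3

Consecutive ratios: ε_4/ε_3 = 2.7644e-154/4.9848e-52 = 5.54566e-103, ε_3/ε_2 = 4.9848e-52/6.0673e-18 = 8.21585e-35.
p ≈ ln(5.54566e-103)/ln(8.21585e-35) = -235.4532/-78.4844 ≈ 3.00.
So the convergence is cubic (order 3).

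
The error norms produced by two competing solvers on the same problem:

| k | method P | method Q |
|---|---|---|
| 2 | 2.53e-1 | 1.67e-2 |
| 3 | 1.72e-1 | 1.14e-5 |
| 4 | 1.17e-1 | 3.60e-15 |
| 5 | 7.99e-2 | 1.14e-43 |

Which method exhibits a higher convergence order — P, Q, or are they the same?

Q

Method P: p ≈ ln(7.99e-2/1.17e-1)/ln(1.17e-1/1.72e-1) ≈ 0.99.
Method Q: p ≈ ln(1.14e-43/3.60e-15)/ln(3.60e-15/1.14e-5) ≈ 3.00.
Method Q has the higher order (≈3.0 vs ≈1.0).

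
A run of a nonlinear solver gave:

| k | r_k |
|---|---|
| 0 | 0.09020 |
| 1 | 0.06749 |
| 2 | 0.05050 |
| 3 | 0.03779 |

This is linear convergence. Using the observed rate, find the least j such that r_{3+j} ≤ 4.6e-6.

32

Rate ρ ≈ r_3/r_2 = 0.03779/0.05050 = 0.7483.
After j more steps, r_{3+j} ≈ 0.03779·ρ^j; need ρ^j ≤ 4.6e-6/0.03779 = 0.000121725.
j ≥ ln(0.000121725)/ln(0.7483) = -9.0137/-0.28995 = 31.087.
So 32 more iterations are needed.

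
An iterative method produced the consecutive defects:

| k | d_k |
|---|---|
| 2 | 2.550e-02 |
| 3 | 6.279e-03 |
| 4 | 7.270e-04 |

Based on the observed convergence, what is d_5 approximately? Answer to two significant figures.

First estimate the order: p ≈ ln(d_4/d_3) / ln(d_3/d_2) = ln(7.270e-04/6.279e-03)/ln(6.279e-03/2.550e-02) = ln(0.115783)/ln(0.246235) ≈ 1.5384.
Then d_5 ≈ d_4·(d_4/d_3)^p = 7.270e-04·(0.115783)^1.5384 = 7.270e-04·0.036267 ≈ 2.637e-05.

2.6e-5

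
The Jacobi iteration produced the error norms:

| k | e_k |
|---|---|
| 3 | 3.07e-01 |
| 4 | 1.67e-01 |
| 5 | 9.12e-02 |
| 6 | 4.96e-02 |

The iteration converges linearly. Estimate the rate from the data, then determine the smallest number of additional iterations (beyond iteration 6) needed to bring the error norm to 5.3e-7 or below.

19

Rate ρ ≈ e_6/e_5 = 4.96e-02/9.12e-02 = 0.5439.
After j more steps, e_{6+j} ≈ 4.96e-02·ρ^j; need ρ^j ≤ 5.3e-7/4.96e-02 = 1.06855e-05.
j ≥ ln(1.06855e-05)/ln(0.5439) = -11.4466/-0.60899 = 18.796.
So 19 more iterations are needed.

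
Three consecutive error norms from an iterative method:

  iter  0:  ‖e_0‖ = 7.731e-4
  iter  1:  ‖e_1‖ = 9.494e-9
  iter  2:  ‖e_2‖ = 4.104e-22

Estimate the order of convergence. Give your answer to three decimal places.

p ≈ ln(‖e_2‖/‖e_1‖) / ln(‖e_1‖/‖e_0‖)
  = ln(4.104e-22/9.494e-9) / ln(9.494e-9/7.731e-4)
  = ln(4.32273e-14) / ln(1.22804e-05)
  = -30.772304 / -11.307506 ≈ 2.721405

2.721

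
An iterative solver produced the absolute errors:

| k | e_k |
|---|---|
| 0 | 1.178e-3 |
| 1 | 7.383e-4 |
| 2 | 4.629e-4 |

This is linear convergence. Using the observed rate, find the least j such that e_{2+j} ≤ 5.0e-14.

Rate ρ ≈ e_2/e_1 = 4.629e-4/7.383e-4 = 0.6270.
After j more steps, e_{2+j} ≈ 4.629e-4·ρ^j; need ρ^j ≤ 5.0e-14/4.629e-4 = 1.08015e-10.
j ≥ ln(1.08015e-10)/ln(0.6270) = -22.9488/-0.46681 = 49.161.
So 50 more iterations are needed.

50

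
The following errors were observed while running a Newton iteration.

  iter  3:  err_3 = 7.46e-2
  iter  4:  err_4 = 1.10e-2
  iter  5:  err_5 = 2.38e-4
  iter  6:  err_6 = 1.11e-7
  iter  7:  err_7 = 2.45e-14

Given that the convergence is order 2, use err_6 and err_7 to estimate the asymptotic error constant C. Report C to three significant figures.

C ≈ err_7 / err_6^2
  = 2.45e-14 / (1.11e-7)^2
  = 2.45e-14 / 1.2321e-14 ≈ 1.9885

1.99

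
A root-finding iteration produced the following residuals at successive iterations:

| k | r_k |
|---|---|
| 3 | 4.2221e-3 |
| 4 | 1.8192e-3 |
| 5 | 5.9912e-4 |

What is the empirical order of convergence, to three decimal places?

p ≈ ln(r_5/r_4) / ln(r_4/r_3)
  = ln(5.9912e-4/1.8192e-3) / ln(1.8192e-3/4.2221e-3)
  = ln(0.329332) / ln(0.430876)
  = -1.110689 / -0.841935 ≈ 1.319210

1.319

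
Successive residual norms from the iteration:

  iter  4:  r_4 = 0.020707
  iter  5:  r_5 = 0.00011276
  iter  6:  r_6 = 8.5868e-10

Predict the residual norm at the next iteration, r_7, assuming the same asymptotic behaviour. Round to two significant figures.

First estimate the order: p ≈ ln(r_6/r_5) / ln(r_5/r_4) = ln(8.5868e-10/0.00011276)/ln(0.00011276/0.020707) = ln(7.61511e-06)/ln(0.0054455) ≈ 2.2608.
Then r_7 ≈ r_6·(r_6/r_5)^p = 8.5868e-10·(7.61511e-06)^2.2608 = 8.5868e-10·2.68221e-12 ≈ 2.303e-21.

2.3e-21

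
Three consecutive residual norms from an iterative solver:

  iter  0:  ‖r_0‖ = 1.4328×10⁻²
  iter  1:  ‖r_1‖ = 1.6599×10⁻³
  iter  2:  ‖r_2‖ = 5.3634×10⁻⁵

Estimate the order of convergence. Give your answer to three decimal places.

p ≈ ln(‖r_2‖/‖r_1‖) / ln(‖r_1‖/‖r_0‖)
  = ln(5.3634×10⁻⁵/1.6599×10⁻³) / ln(1.6599×10⁻³/1.4328×10⁻²)
  = ln(0.0323116) / ln(0.11585)
  = -3.432329 / -2.155459 ≈ 1.592389

1.592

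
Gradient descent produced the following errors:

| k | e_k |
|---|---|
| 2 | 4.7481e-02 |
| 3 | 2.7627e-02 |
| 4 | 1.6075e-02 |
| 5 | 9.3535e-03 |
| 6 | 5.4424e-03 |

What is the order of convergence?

Consecutive ratios: e_6/e_5 = 5.4424e-03/9.3535e-03 = 0.581857, e_5/e_4 = 9.3535e-03/1.6075e-02 = 0.581866.
p ≈ ln(0.581857)/ln(0.581866) = -0.5415/-0.5415 ≈ 1.00.
So the convergence is linear (order 1).

1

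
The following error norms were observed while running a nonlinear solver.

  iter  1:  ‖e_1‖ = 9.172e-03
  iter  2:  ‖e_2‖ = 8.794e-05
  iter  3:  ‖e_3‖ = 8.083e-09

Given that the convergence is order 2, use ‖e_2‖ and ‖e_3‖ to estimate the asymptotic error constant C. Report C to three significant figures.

C ≈ ‖e_3‖ / ‖e_2‖^2
  = 8.083e-09 / (8.794e-05)^2
  = 8.083e-09 / 7.73344e-09 ≈ 1.0452

1.05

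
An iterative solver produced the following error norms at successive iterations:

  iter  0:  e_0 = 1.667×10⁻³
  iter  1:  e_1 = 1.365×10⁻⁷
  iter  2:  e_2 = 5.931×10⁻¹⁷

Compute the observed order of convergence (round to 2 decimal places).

2.29

p ≈ ln(e_2/e_1) / ln(e_1/e_0)
  = ln(5.931×10⁻¹⁷/1.365×10⁻⁷) / ln(1.365×10⁻⁷/1.667×10⁻³)
  = ln(4.34505e-10) / ln(8.18836e-05)
  = -21.55681 / -9.41021 ≈ 2.29079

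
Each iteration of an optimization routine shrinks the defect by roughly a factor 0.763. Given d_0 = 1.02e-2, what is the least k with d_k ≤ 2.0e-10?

66

After k steps, d_k ≈ 1.02e-2·0.763^k.
Need 0.763^k ≤ 2.0e-10/1.02e-2 = 1.96078e-08.
k ≥ ln(1.96078e-08)/ln(0.763) = -17.7473/-0.27050 = 65.609.
Smallest integer k = 66.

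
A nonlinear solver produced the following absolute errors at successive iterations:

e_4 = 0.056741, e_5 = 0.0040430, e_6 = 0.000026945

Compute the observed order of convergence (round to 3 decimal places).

p ≈ ln(e_6/e_5) / ln(e_5/e_4)
  = ln(0.000026945/0.0040430) / ln(0.0040430/0.056741)
  = ln(0.00666461) / ln(0.0712536)
  = -5.010944 / -2.641510 ≈ 1.897000

1.897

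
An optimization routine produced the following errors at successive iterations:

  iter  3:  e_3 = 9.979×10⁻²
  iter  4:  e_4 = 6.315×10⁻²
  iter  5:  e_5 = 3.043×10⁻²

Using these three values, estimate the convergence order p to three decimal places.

1.596

p ≈ ln(e_5/e_4) / ln(e_4/e_3)
  = ln(3.043×10⁻²/6.315×10⁻²) / ln(6.315×10⁻²/9.979×10⁻²)
  = ln(0.481869) / ln(0.632829)
  = -0.730083 / -0.457555 ≈ 1.595618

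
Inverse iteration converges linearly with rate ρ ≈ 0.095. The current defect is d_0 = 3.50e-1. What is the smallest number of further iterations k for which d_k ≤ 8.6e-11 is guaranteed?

10

After k steps, d_k ≈ 3.50e-1·0.095^k.
Need 0.095^k ≤ 8.6e-11/3.50e-1 = 2.45714e-10.
k ≥ ln(2.45714e-10)/ln(0.095) = -22.1269/-2.35388 = 9.400.
Smallest integer k = 10.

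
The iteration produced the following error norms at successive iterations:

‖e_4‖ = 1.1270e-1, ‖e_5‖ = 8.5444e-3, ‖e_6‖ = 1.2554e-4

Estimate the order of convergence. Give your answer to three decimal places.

1.636

p ≈ ln(‖e_6‖/‖e_5‖) / ln(‖e_5‖/‖e_4‖)
  = ln(1.2554e-4/8.5444e-3) / ln(8.5444e-3/1.1270e-1)
  = ln(0.0146927) / ln(0.0758154)
  = -4.220405 / -2.579454 ≈ 1.636162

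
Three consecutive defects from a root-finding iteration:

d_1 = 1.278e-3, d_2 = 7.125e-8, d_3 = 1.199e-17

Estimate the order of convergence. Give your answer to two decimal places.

p ≈ ln(d_3/d_2) / ln(d_2/d_1)
  = ln(1.199e-17/7.125e-8) / ln(7.125e-8/1.278e-3)
  = ln(1.68281e-10) / ln(5.57512e-05)
  = -22.50539 / -9.79461 ≈ 2.29773

2.30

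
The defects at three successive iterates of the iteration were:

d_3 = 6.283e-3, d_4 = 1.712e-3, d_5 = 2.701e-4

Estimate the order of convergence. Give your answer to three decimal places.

p ≈ ln(d_5/d_4) / ln(d_4/d_3)
  = ln(2.701e-4/1.712e-3) / ln(1.712e-3/6.283e-3)
  = ln(0.157769) / ln(0.272481)
  = -1.846623 / -1.300186 ≈ 1.420276

1.420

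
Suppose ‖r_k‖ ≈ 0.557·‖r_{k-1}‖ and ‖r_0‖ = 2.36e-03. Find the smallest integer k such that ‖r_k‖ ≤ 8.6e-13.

After k steps, ‖r_k‖ ≈ 2.36e-03·0.557^k.
Need 0.557^k ≤ 8.6e-13/2.36e-03 = 3.64407e-10.
k ≥ ln(3.64407e-10)/ln(0.557) = -21.7327/-0.58519 = 37.138.
Smallest integer k = 38.

38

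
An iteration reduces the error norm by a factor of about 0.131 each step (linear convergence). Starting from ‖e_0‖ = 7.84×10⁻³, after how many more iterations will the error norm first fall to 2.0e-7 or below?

6

After k steps, ‖e_k‖ ≈ 7.84×10⁻³·0.131^k.
Need 0.131^k ≤ 2.0e-7/7.84×10⁻³ = 2.55102e-05.
k ≥ ln(2.55102e-05)/ln(0.131) = -10.5764/-2.03256 = 5.203.
Smallest integer k = 6.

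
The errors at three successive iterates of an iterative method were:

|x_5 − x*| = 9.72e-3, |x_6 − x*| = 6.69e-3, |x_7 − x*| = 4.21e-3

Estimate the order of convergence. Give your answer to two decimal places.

1.24

p ≈ ln(|x_7 − x*|/|x_6 − x*|) / ln(|x_6 − x*|/|x_5 − x*|)
  = ln(4.21e-3/6.69e-3) / ln(6.69e-3/9.72e-3)
  = ln(0.629297) / ln(0.688272)
  = -0.46315 / -0.37357 ≈ 1.23979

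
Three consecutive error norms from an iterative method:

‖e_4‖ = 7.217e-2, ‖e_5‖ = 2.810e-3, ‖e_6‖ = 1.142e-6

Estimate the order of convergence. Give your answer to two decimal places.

p ≈ ln(‖e_6‖/‖e_5‖) / ln(‖e_5‖/‖e_4‖)
  = ln(1.142e-6/2.810e-3) / ln(2.810e-3/7.217e-2)
  = ln(0.000406406) / ln(0.0389358)
  = -7.80816 / -3.24584 ≈ 2.40559

2.41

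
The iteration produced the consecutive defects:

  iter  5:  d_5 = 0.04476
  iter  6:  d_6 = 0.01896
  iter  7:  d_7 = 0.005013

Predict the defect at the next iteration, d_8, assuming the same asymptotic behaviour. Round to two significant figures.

6.4e-4

First estimate the order: p ≈ ln(d_7/d_6) / ln(d_6/d_5) = ln(0.005013/0.01896)/ln(0.01896/0.04476) = ln(0.264399)/ln(0.423592) ≈ 1.5487.
Then d_8 ≈ d_7·(d_7/d_6)^p = 0.005013·(0.264399)^1.5487 = 0.005013·0.127425 ≈ 0.0006388.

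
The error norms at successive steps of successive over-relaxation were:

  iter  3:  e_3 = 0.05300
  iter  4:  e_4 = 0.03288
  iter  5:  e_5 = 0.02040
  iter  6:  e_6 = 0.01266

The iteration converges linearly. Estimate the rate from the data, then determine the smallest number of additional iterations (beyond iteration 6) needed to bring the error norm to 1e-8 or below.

Rate ρ ≈ e_6/e_5 = 0.01266/0.02040 = 0.6206.
After j more steps, e_{6+j} ≈ 0.01266·ρ^j; need ρ^j ≤ 1e-8/0.01266 = 7.89889e-07.
j ≥ ln(7.89889e-07)/ln(0.6206) = -14.0514/-0.47707 = 29.454.
So 30 more iterations are needed.

30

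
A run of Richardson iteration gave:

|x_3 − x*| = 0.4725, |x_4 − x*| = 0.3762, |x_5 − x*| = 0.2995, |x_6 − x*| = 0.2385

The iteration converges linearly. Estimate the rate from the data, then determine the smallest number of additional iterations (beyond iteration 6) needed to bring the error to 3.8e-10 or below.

89

Rate ρ ≈ |x_6 − x*|/|x_5 − x*| = 0.2385/0.2995 = 0.7963.
After j more steps, |x_{6+j} − x*| ≈ 0.2385·ρ^j; need ρ^j ≤ 3.8e-10/0.2385 = 1.59329e-09.
j ≥ ln(1.59329e-09)/ln(0.7963) = -20.2575/-0.22778 = 88.934.
So 89 more iterations are needed.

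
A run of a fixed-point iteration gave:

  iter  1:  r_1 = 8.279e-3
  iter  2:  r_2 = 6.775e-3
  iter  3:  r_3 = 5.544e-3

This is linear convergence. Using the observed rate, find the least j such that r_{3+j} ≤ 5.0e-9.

70

Rate ρ ≈ r_3/r_2 = 5.544e-3/6.775e-3 = 0.8183.
After j more steps, r_{3+j} ≈ 5.544e-3·ρ^j; need ρ^j ≤ 5.0e-9/5.544e-3 = 9.01876e-07.
j ≥ ln(9.01876e-07)/ln(0.8183) = -13.9188/-0.20053 = 69.410.
So 70 more iterations are needed.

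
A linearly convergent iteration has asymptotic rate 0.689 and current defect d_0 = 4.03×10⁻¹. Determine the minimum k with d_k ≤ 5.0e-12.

After k steps, d_k ≈ 4.03×10⁻¹·0.689^k.
Need 0.689^k ≤ 5.0e-12/4.03×10⁻¹ = 1.24069e-11.
k ≥ ln(1.24069e-11)/ln(0.689) = -25.1128/-0.37251 = 67.415.
Smallest integer k = 68.

68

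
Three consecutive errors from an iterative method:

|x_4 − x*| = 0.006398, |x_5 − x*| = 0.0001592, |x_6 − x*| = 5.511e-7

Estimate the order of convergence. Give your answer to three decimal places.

p ≈ ln(|x_6 − x*|/|x_5 − x*|) / ln(|x_5 − x*|/|x_4 − x*|)
  = ln(5.511e-7/0.0001592) / ln(0.0001592/0.006398)
  = ln(0.00346168) / ln(0.0248828)
  = -5.666001 / -3.693578 ≈ 1.534014

1.534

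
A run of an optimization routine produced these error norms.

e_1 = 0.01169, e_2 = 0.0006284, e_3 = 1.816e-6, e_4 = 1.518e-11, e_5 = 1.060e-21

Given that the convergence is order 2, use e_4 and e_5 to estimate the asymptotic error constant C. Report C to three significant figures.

4.60

C ≈ e_5 / e_4^2
  = 1.060e-21 / (1.518e-11)^2
  = 1.060e-21 / 2.30432e-22 ≈ 4.6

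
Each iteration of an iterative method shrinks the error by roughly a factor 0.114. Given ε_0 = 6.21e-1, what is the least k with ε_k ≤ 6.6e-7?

After k steps, ε_k ≈ 6.21e-1·0.114^k.
Need 0.114^k ≤ 6.6e-7/6.21e-1 = 1.0628e-06.
k ≥ ln(1.0628e-06)/ln(0.114) = -13.7546/-2.17156 = 6.334.
Smallest integer k = 7.

7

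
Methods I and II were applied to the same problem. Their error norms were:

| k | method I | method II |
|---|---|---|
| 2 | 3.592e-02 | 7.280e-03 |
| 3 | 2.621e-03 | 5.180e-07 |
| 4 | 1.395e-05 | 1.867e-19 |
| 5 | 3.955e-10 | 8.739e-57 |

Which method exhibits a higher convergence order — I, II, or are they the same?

Method I: p ≈ ln(3.955e-10/1.395e-05)/ln(1.395e-05/2.621e-03) ≈ 2.00.
Method II: p ≈ ln(8.739e-57/1.867e-19)/ln(1.867e-19/5.180e-07) ≈ 3.00.
Method II has the higher order (≈3.0 vs ≈2.0).

II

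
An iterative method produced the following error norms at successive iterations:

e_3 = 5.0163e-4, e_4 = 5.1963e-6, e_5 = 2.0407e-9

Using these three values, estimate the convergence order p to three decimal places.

p ≈ ln(e_5/e_4) / ln(e_4/e_3)
  = ln(2.0407e-9/5.1963e-6) / ln(5.1963e-6/5.0163e-4)
  = ln(0.000392722) / ln(0.0103588)
  = -7.842409 / -4.569919 ≈ 1.716094

1.716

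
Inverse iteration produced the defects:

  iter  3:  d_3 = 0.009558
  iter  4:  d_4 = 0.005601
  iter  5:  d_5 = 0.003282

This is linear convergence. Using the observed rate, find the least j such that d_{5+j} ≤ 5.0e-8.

Rate ρ ≈ d_5/d_4 = 0.003282/0.005601 = 0.5860.
After j more steps, d_{5+j} ≈ 0.003282·ρ^j; need ρ^j ≤ 5.0e-8/0.003282 = 1.52346e-05.
j ≥ ln(1.52346e-05)/ln(0.5860) = -11.0919/-0.53444 = 20.754.
So 21 more iterations are needed.

21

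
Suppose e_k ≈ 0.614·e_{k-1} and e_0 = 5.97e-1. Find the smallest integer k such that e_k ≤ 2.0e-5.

22

After k steps, e_k ≈ 5.97e-1·0.614^k.
Need 0.614^k ≤ 2.0e-5/5.97e-1 = 3.35008e-05.
k ≥ ln(3.35008e-05)/ln(0.614) = -10.3039/-0.48776 = 21.125.
Smallest integer k = 22.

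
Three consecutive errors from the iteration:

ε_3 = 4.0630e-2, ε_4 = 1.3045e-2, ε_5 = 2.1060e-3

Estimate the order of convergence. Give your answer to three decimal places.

1.605

p ≈ ln(ε_5/ε_4) / ln(ε_4/ε_3)
  = ln(2.1060e-3/1.3045e-2) / ln(1.3045e-2/4.0630e-2)
  = ln(0.161441) / ln(0.321068)
  = -1.823616 / -1.136102 ≈ 1.605152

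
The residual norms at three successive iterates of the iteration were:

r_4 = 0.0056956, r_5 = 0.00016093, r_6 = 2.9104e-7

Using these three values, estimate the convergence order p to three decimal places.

1.771

p ≈ ln(r_6/r_5) / ln(r_5/r_4)
  = ln(2.9104e-7/0.00016093) / ln(0.00016093/0.0056956)
  = ln(0.00180849) / ln(0.0282551)
  = -6.315263 / -3.566481 ≈ 1.770727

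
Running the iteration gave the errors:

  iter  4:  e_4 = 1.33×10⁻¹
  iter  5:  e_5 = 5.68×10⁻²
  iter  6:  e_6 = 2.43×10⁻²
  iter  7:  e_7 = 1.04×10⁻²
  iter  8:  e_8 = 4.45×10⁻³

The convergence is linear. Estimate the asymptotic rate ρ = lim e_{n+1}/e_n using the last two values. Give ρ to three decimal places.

0.428

ρ ≈ e_8/e_7 = 4.45×10⁻³/1.04×10⁻² = 0.42788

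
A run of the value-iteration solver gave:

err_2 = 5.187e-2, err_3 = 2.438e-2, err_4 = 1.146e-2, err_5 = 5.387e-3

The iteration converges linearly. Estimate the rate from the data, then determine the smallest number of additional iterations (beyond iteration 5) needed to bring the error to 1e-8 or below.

Rate ρ ≈ err_5/err_4 = 5.387e-3/1.146e-2 = 0.4701.
After j more steps, err_{5+j} ≈ 5.387e-3·ρ^j; need ρ^j ≤ 1e-8/5.387e-3 = 1.85632e-06.
j ≥ ln(1.85632e-06)/ln(0.4701) = -13.1969/-0.75481 = 17.484.
So 18 more iterations are needed.

18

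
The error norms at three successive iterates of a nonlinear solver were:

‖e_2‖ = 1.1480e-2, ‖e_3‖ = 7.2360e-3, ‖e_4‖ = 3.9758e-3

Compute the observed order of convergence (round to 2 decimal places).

p ≈ ln(‖e_4‖/‖e_3‖) / ln(‖e_3‖/‖e_2‖)
  = ln(3.9758e-3/7.2360e-3) / ln(7.2360e-3/1.1480e-2)
  = ln(0.549447) / ln(0.630314)
  = -0.59884 / -0.46154 ≈ 1.29748

1.30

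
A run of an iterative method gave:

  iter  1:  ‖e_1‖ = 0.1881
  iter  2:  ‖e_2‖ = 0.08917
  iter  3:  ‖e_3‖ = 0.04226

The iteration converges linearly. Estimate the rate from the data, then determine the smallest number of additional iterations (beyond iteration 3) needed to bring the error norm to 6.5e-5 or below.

Rate ρ ≈ ‖e_3‖/‖e_2‖ = 0.04226/0.08917 = 0.4739.
After j more steps, ‖e_{3+j}‖ ≈ 0.04226·ρ^j; need ρ^j ≤ 6.5e-5/0.04226 = 0.0015381.
j ≥ ln(0.0015381)/ln(0.4739) = -6.4772/-0.74676 = 8.674.
So 9 more iterations are needed.

9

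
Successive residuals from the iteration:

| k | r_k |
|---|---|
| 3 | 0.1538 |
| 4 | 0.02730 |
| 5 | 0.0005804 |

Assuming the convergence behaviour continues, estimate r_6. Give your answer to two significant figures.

First estimate the order: p ≈ ln(r_5/r_4) / ln(r_4/r_3) = ln(0.0005804/0.02730)/ln(0.02730/0.1538) = ln(0.0212601)/ln(0.177503) ≈ 2.2276.
Then r_6 ≈ r_5·(r_5/r_4)^p = 0.0005804·(0.0212601)^2.2276 = 0.0005804·0.000188141 ≈ 1.092e-07.

1.1e-7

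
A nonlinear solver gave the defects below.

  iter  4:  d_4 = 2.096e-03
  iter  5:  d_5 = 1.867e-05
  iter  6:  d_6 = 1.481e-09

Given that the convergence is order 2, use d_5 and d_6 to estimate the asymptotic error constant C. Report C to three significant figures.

C ≈ d_6 / d_5^2
  = 1.481e-09 / (1.867e-05)^2
  = 1.481e-09 / 3.48569e-10 ≈ 4.2488

4.25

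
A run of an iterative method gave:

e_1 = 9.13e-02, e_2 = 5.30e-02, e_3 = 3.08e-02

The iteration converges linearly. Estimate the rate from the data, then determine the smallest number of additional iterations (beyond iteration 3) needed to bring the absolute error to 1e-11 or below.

41

Rate ρ ≈ e_3/e_2 = 3.08e-02/5.30e-02 = 0.5811.
After j more steps, e_{3+j} ≈ 3.08e-02·ρ^j; need ρ^j ≤ 1e-11/3.08e-02 = 3.24675e-10.
j ≥ ln(3.24675e-10)/ln(0.5811) = -21.8482/-0.54283 = 40.249.
So 41 more iterations are needed.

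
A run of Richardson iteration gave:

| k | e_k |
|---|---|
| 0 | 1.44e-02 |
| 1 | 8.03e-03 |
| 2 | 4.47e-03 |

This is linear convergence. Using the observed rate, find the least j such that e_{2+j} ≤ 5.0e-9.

Rate ρ ≈ e_2/e_1 = 4.47e-03/8.03e-03 = 0.5567.
After j more steps, e_{2+j} ≈ 4.47e-03·ρ^j; need ρ^j ≤ 5.0e-9/4.47e-03 = 1.11857e-06.
j ≥ ln(1.11857e-06)/ln(0.5567) = -13.7035/-0.58573 = 23.396.
So 24 more iterations are needed.

24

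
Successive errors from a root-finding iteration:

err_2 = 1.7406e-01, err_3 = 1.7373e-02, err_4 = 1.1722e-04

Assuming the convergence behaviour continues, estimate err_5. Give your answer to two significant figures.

2.3e-9

First estimate the order: p ≈ ln(err_4/err_3) / ln(err_3/err_2) = ln(1.1722e-04/1.7373e-02)/ln(1.7373e-02/1.7406e-01) = ln(0.00674725)/ln(0.0998104) ≈ 2.1691.
Then err_5 ≈ err_4·(err_4/err_3)^p = 1.1722e-04·(0.00674725)^2.1691 = 1.1722e-04·1.95505e-05 ≈ 2.292e-09.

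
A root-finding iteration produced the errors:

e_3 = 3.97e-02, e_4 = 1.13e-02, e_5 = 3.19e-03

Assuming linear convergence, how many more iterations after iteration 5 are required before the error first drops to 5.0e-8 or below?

Rate ρ ≈ e_5/e_4 = 3.19e-03/1.13e-02 = 0.2823.
After j more steps, e_{5+j} ≈ 3.19e-03·ρ^j; need ρ^j ≤ 5.0e-8/3.19e-03 = 1.5674e-05.
j ≥ ln(1.5674e-05)/ln(0.2823) = -11.0635/-1.26478 = 8.747.
So 9 more iterations are needed.

9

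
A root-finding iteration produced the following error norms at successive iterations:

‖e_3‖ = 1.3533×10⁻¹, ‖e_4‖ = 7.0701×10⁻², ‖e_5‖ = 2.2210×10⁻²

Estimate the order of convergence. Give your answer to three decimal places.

1.783

p ≈ ln(‖e_5‖/‖e_4‖) / ln(‖e_4‖/‖e_3‖)
  = ln(2.2210×10⁻²/7.0701×10⁻²) / ln(7.0701×10⁻²/1.3533×10⁻¹)
  = ln(0.31414) / ln(0.522434)
  = -1.157917 / -0.649257 ≈ 1.783449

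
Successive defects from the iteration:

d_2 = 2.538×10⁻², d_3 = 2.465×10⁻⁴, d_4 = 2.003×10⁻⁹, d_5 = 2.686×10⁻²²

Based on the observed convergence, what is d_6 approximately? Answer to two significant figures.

First estimate the order: p ≈ ln(d_5/d_4) / ln(d_4/d_3) = ln(2.686×10⁻²²/2.003×10⁻⁹)/ln(2.003×10⁻⁹/2.465×10⁻⁴) = ln(1.34099e-13)/ln(8.12576e-06) ≈ 2.5289.
Then d_6 ≈ d_5·(d_5/d_4)^p = 2.686×10⁻²²·(1.34099e-13)^2.5289 = 2.686×10⁻²²·2.79606e-33 ≈ 7.51e-55.

7.5e-55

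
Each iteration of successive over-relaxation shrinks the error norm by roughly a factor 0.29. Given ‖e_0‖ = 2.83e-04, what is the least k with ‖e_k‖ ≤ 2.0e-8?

8

After k steps, ‖e_k‖ ≈ 2.83e-04·0.29^k.
Need 0.29^k ≤ 2.0e-8/2.83e-04 = 7.06714e-05.
k ≥ ln(7.06714e-05)/ln(0.29) = -9.5575/-1.23787 = 7.721.
Smallest integer k = 8.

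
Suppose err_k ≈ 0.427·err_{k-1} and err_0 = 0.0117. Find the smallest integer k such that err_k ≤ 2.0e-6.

After k steps, err_k ≈ 0.0117·0.427^k.
Need 0.427^k ≤ 2.0e-6/0.0117 = 0.00017094.
k ≥ ln(0.00017094)/ln(0.427) = -8.6742/-0.85097 = 10.193.
Smallest integer k = 11.

11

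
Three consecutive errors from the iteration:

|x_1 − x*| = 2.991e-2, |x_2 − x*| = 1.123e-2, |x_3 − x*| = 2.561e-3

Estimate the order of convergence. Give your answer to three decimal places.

p ≈ ln(|x_3 − x*|/|x_2 − x*|) / ln(|x_2 − x*|/|x_1 − x*|)
  = ln(2.561e-3/1.123e-2) / ln(1.123e-2/2.991e-2)
  = ln(0.22805) / ln(0.37546)
  = -1.478190 / -0.979603 ≈ 1.508968

1.509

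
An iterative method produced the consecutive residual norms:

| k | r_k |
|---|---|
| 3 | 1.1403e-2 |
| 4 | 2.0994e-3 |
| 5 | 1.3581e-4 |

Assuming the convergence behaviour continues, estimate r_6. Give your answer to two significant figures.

1.6e-6

First estimate the order: p ≈ ln(r_5/r_4) / ln(r_4/r_3) = ln(1.3581e-4/2.0994e-3)/ln(2.0994e-3/1.1403e-2) = ln(0.0646899)/ln(0.184109) ≈ 1.6181.
Then r_6 ≈ r_5·(r_5/r_4)^p = 1.3581e-4·(0.0646899)^1.6181 = 1.3581e-4·0.0119073 ≈ 1.617e-06.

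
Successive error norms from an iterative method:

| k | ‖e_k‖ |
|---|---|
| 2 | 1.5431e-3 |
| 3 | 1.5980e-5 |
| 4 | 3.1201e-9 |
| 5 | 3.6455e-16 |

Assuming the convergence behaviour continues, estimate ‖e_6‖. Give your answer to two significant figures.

4.0e-29

First estimate the order: p ≈ ln(‖e_5‖/‖e_4‖) / ln(‖e_4‖/‖e_3‖) = ln(3.6455e-16/3.1201e-9)/ln(3.1201e-9/1.5980e-5) = ln(1.16839e-07)/ln(0.00019525) ≈ 1.8689.
Then ‖e_6‖ ≈ ‖e_5‖·(‖e_5‖/‖e_4‖)^p = 3.6455e-16·(1.16839e-07)^1.8689 = 3.6455e-16·1.10666e-13 ≈ 4.034e-29.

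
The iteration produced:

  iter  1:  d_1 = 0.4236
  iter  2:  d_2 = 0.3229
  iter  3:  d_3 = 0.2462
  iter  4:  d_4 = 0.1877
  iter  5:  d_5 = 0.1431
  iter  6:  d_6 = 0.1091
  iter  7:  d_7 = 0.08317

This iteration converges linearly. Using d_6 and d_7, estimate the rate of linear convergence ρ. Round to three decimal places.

ρ ≈ d_7/d_6 = 0.08317/0.1091 = 0.76233

0.762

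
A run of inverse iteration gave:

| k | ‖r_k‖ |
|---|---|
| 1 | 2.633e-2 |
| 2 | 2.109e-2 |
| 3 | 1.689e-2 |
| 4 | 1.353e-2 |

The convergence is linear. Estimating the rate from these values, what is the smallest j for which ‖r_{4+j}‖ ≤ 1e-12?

Rate ρ ≈ ‖r_4‖/‖r_3‖ = 1.353e-2/1.689e-2 = 0.8011.
After j more steps, ‖r_{4+j}‖ ≈ 1.353e-2·ρ^j; need ρ^j ≤ 1e-12/1.353e-2 = 7.39098e-11.
j ≥ ln(7.39098e-11)/ln(0.8011) = -23.3282/-0.22177 = 105.191.
So 106 more iterations are needed.

106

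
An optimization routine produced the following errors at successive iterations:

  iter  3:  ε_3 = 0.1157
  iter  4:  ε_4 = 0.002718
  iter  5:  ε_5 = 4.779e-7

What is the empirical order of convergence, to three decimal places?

2.305

p ≈ ln(ε_5/ε_4) / ln(ε_4/ε_3)
  = ln(4.779e-7/0.002718) / ln(0.002718/0.1157)
  = ln(0.000175828) / ln(0.0234918)
  = -8.646004 / -3.751104 ≈ 2.304922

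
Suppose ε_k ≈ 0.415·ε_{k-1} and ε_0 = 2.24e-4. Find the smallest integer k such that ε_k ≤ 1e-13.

After k steps, ε_k ≈ 2.24e-4·0.415^k.
Need 0.415^k ≤ 1e-13/2.24e-4 = 4.46429e-10.
k ≥ ln(4.46429e-10)/ln(0.415) = -21.5297/-0.87948 = 24.480.
Smallest integer k = 25.

25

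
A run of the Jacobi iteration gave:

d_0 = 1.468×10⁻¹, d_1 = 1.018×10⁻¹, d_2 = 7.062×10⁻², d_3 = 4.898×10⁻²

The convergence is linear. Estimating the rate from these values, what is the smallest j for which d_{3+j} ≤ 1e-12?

68

Rate ρ ≈ d_3/d_2 = 4.898×10⁻²/7.062×10⁻² = 0.6936.
After j more steps, d_{3+j} ≈ 4.898×10⁻²·ρ^j; need ρ^j ≤ 1e-12/4.898×10⁻² = 2.04165e-11.
j ≥ ln(2.04165e-11)/ln(0.6936) = -24.6147/-0.36586 = 67.279.
So 68 more iterations are needed.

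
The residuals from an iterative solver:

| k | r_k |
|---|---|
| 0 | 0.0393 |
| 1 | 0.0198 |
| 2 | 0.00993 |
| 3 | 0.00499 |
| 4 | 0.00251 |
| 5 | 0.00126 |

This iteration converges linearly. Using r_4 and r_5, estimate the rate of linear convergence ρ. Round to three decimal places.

ρ ≈ r_5/r_4 = 0.00126/0.00251 = 0.50199

0.502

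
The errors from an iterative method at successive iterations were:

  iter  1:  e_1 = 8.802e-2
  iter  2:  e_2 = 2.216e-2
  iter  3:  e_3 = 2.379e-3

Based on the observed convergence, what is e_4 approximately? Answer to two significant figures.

6.4e-5

First estimate the order: p ≈ ln(e_3/e_2) / ln(e_2/e_1) = ln(2.379e-3/2.216e-2)/ln(2.216e-2/8.802e-2) = ln(0.107356)/ln(0.251761) ≈ 1.6180.
Then e_4 ≈ e_3·(e_3/e_2)^p = 2.379e-3·(0.107356)^1.6180 = 2.379e-3·0.0270319 ≈ 6.431e-05.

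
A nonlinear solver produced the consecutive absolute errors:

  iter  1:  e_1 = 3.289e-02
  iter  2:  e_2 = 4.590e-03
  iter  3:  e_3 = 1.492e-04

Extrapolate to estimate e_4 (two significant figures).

First estimate the order: p ≈ ln(e_3/e_2) / ln(e_2/e_1) = ln(1.492e-04/4.590e-03)/ln(4.590e-03/3.289e-02) = ln(0.0325054)/ln(0.139556) ≈ 1.7399.
Then e_4 ≈ e_3·(e_3/e_2)^p = 1.492e-04·(0.0325054)^1.7399 = 1.492e-04·0.00257603 ≈ 3.843e-07.

3.8e-7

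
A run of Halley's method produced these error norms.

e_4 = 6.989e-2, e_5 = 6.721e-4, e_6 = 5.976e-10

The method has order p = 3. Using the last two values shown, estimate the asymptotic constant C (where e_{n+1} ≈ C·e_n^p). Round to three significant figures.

1.97

C ≈ e_6 / e_5^3
  = 5.976e-10 / (6.721e-4)^3
  = 5.976e-10 / 3.036e-10 ≈ 1.9684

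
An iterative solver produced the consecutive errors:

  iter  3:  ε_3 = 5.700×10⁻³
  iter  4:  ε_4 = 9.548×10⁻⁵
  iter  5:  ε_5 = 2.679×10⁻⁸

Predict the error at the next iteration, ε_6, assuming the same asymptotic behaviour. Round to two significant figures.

First estimate the order: p ≈ ln(ε_5/ε_4) / ln(ε_4/ε_3) = ln(2.679×10⁻⁸/9.548×10⁻⁵)/ln(9.548×10⁻⁵/5.700×10⁻³) = ln(0.000280582)/ln(0.0167509) ≈ 2.0000.
Then ε_6 ≈ ε_5·(ε_5/ε_4)^p = 2.679×10⁻⁸·(0.000280582)^2.0000 = 2.679×10⁻⁸·7.87263e-08 ≈ 2.109e-15.

2.1e-15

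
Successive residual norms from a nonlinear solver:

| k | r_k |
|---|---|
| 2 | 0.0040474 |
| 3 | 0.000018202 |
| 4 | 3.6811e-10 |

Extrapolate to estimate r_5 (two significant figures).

1.5e-19

First estimate the order: p ≈ ln(r_4/r_3) / ln(r_3/r_2) = ln(3.6811e-10/0.000018202)/ln(0.000018202/0.0040474) = ln(2.02236e-05)/ln(0.00449721) ≈ 2.0000.
Then r_5 ≈ r_4·(r_4/r_3)^p = 3.6811e-10·(2.02236e-05)^2.0000 = 3.6811e-10·4.08994e-10 ≈ 1.506e-19.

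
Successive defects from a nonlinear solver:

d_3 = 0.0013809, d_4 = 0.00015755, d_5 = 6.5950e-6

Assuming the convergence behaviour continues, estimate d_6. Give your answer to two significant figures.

6.4e-8

First estimate the order: p ≈ ln(d_5/d_4) / ln(d_4/d_3) = ln(6.5950e-6/0.00015755)/ln(0.00015755/0.0013809) = ln(0.0418597)/ln(0.114092) ≈ 1.4619.
Then d_6 ≈ d_5·(d_5/d_4)^p = 6.5950e-6·(0.0418597)^1.4619 = 6.5950e-6·0.00966504 ≈ 6.374e-08.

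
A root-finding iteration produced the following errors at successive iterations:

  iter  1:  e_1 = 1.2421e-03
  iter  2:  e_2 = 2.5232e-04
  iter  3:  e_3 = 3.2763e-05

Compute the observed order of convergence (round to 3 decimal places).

1.281

p ≈ ln(e_3/e_2) / ln(e_2/e_1)
  = ln(3.2763e-05/2.5232e-04) / ln(2.5232e-04/1.2421e-03)
  = ln(0.129847) / ln(0.20314)
  = -2.041398 / -1.593860 ≈ 1.280789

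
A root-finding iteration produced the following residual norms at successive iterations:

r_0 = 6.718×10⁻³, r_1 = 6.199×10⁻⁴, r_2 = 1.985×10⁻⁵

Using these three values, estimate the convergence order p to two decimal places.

1.44

p ≈ ln(r_2/r_1) / ln(r_1/r_0)
  = ln(1.985×10⁻⁵/6.199×10⁻⁴) / ln(6.199×10⁻⁴/6.718×10⁻³)
  = ln(0.0320213) / ln(0.0922745)
  = -3.44135 / -2.38299 ≈ 1.44413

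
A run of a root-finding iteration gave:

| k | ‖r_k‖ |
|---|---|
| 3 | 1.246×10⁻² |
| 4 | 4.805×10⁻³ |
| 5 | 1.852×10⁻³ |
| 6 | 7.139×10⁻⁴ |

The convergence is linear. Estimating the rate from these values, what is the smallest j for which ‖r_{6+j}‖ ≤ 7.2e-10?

15

Rate ρ ≈ ‖r_6‖/‖r_5‖ = 7.139×10⁻⁴/1.852×10⁻³ = 0.3855.
After j more steps, ‖r_{6+j}‖ ≈ 7.139×10⁻⁴·ρ^j; need ρ^j ≤ 7.2e-10/7.139×10⁻⁴ = 1.00854e-06.
j ≥ ln(1.00854e-06)/ln(0.3855) = -13.8070/-0.95321 = 14.485.
So 15 more iterations are needed.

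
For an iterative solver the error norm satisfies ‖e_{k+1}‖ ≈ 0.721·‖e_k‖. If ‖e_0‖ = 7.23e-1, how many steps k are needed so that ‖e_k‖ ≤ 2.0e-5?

After k steps, ‖e_k‖ ≈ 7.23e-1·0.721^k.
Need 0.721^k ≤ 2.0e-5/7.23e-1 = 2.76625e-05.
k ≥ ln(2.76625e-05)/ln(0.721) = -10.4954/-0.32712 = 32.084.
Smallest integer k = 33.

33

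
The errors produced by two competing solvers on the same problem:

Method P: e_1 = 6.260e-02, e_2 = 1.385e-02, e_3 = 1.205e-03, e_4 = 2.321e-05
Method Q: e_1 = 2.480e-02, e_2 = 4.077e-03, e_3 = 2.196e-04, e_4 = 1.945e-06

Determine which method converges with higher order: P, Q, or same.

Method P: p ≈ ln(2.321e-05/1.205e-03)/ln(1.205e-03/1.385e-02) ≈ 1.62.
Method Q: p ≈ ln(1.945e-06/2.196e-04)/ln(2.196e-04/4.077e-03) ≈ 1.62.
Both orders ≈ 1.6 — effectively the same.

same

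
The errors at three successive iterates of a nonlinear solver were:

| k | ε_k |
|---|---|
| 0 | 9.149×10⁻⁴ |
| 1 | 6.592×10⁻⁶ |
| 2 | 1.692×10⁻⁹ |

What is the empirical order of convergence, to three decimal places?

1.676

p ≈ ln(ε_2/ε_1) / ln(ε_1/ε_0)
  = ln(1.692×10⁻⁹/6.592×10⁻⁶) / ln(6.592×10⁻⁶/9.149×10⁻⁴)
  = ln(0.000256675) / ln(0.00720516)
  = -8.267700 / -4.932958 ≈ 1.676013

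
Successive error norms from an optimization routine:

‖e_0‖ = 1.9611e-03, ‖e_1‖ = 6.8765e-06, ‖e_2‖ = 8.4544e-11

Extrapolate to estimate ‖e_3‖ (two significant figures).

First estimate the order: p ≈ ln(‖e_2‖/‖e_1‖) / ln(‖e_1‖/‖e_0‖) = ln(8.4544e-11/6.8765e-06)/ln(6.8765e-06/1.9611e-03) = ln(1.22946e-05)/ln(0.00350645) ≈ 2.0000.
Then ‖e_3‖ ≈ ‖e_2‖·(‖e_2‖/‖e_1‖)^p = 8.4544e-11·(1.22946e-05)^2.0000 = 8.4544e-11·1.51157e-10 ≈ 1.278e-20.

1.3e-20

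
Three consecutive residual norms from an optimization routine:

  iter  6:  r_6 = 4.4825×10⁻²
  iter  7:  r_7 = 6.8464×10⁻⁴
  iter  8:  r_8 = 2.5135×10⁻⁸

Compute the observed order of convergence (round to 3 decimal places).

2.442

p ≈ ln(r_8/r_7) / ln(r_7/r_6)
  = ln(2.5135×10⁻⁸/6.8464×10⁻⁴) / ln(6.8464×10⁻⁴/4.4825×10⁻²)
  = ln(3.67127e-05) / ln(0.0152736)
  = -10.212388 / -4.181629 ≈ 2.442203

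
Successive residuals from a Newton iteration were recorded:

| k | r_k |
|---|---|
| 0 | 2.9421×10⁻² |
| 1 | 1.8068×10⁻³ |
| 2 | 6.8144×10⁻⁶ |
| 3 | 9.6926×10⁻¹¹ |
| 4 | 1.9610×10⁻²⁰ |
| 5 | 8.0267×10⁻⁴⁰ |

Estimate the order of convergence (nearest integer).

Consecutive ratios: r_5/r_4 = 8.0267×10⁻⁴⁰/1.9610×10⁻²⁰ = 4.09317e-20, r_4/r_3 = 1.9610×10⁻²⁰/9.6926×10⁻¹¹ = 2.02319e-10.
p ≈ ln(4.09317e-20)/ln(2.02319e-10) = -44.6424/-22.3212 ≈ 2.00.
So the convergence is quadratic (order 2).

2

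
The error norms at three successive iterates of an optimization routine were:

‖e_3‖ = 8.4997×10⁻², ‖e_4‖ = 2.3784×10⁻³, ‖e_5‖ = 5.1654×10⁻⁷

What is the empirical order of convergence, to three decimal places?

p ≈ ln(‖e_5‖/‖e_4‖) / ln(‖e_4‖/‖e_3‖)
  = ln(5.1654×10⁻⁷/2.3784×10⁻³) / ln(2.3784×10⁻³/8.4997×10⁻²)
  = ln(0.00021718) / ln(0.0279822)
  = -8.434784 / -3.576187 ≈ 2.358597

2.359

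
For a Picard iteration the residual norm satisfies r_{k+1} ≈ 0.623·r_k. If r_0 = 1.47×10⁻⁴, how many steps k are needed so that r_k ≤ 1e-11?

35

After k steps, r_k ≈ 1.47×10⁻⁴·0.623^k.
Need 0.623^k ≤ 1e-11/1.47×10⁻⁴ = 6.80272e-08.
k ≥ ln(6.80272e-08)/ln(0.623) = -16.5034/-0.47321 = 34.875.
Smallest integer k = 35.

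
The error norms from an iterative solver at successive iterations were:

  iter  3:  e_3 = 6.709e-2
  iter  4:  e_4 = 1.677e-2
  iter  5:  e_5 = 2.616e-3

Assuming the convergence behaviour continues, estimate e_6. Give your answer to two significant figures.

First estimate the order: p ≈ ln(e_5/e_4) / ln(e_4/e_3) = ln(2.616e-3/1.677e-2)/ln(1.677e-2/6.709e-2) = ln(0.155993)/ln(0.249963) ≈ 1.3401.
Then e_6 ≈ e_5·(e_5/e_4)^p = 2.616e-3·(0.155993)^1.3401 = 2.616e-3·0.082924 ≈ 0.0002169.

2.2e-4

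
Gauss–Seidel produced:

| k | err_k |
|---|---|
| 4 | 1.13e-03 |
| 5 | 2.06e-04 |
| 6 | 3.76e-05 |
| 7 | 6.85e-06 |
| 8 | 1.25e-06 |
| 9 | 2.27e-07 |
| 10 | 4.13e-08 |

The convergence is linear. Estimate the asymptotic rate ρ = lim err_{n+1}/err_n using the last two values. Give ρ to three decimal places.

ρ ≈ err_{10}/err_9 = 4.13e-08/2.27e-07 = 0.18194

0.182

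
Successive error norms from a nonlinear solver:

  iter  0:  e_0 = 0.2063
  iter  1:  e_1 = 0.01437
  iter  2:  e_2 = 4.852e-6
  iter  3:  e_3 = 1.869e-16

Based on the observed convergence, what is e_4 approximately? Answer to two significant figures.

First estimate the order: p ≈ ln(e_3/e_2) / ln(e_2/e_1) = ln(1.869e-16/4.852e-6)/ln(4.852e-6/0.01437) = ln(3.85202e-11)/ln(0.000337648) ≈ 2.9999.
Then e_4 ≈ e_3·(e_3/e_2)^p = 1.869e-16·(3.85202e-11)^2.9999 = 1.869e-16·5.72937e-32 ≈ 1.071e-47.

1.1e-47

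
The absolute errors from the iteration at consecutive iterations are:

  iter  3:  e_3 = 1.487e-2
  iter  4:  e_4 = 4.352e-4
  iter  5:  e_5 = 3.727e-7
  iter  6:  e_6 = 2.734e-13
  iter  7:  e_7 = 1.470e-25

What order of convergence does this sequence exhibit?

2

Consecutive ratios: e_7/e_6 = 1.470e-25/2.734e-13 = 5.37674e-13, e_6/e_5 = 2.734e-13/3.727e-7 = 7.33566e-07.
p ≈ ln(5.37674e-13)/ln(7.33566e-07) = -28.2515/-14.1253 ≈ 2.00.
So the convergence is quadratic (order 2).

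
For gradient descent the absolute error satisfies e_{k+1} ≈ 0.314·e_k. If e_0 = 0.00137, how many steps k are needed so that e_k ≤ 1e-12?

After k steps, e_k ≈ 0.00137·0.314^k.
Need 0.314^k ≤ 1e-12/0.00137 = 7.29927e-10.
k ≥ ln(7.29927e-10)/ln(0.314) = -21.0381/-1.15836 = 18.162.
Smallest integer k = 19.

19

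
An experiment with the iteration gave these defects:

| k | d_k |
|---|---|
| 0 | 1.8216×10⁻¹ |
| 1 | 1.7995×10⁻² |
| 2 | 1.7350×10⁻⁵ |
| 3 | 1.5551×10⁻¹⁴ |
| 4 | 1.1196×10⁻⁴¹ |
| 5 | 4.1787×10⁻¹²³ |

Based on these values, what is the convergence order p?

Consecutive ratios: d_5/d_4 = 4.1787×10⁻¹²³/1.1196×10⁻⁴¹ = 3.73232e-82, d_4/d_3 = 1.1196×10⁻⁴¹/1.5551×10⁻¹⁴ = 7.19954e-28.
p ≈ ln(3.73232e-82)/ln(7.19954e-28) = -187.4949/-62.4984 ≈ 3.00.
So the convergence is cubic (order 3).

3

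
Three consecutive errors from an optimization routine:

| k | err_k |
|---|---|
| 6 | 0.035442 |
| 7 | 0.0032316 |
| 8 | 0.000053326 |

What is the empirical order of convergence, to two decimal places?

p ≈ ln(err_8/err_7) / ln(err_7/err_6)
  = ln(0.000053326/0.0032316) / ln(0.0032316/0.035442)
  = ln(0.0165014) / ln(0.09118)
  = -4.10431 / -2.39492 ≈ 1.71376

1.71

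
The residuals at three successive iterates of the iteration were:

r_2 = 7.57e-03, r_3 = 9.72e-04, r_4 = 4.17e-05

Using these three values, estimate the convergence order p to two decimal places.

p ≈ ln(r_4/r_3) / ln(r_3/r_2)
  = ln(4.17e-05/9.72e-04) / ln(9.72e-04/7.57e-03)
  = ln(0.0429012) / ln(0.128402)
  = -3.14886 / -2.05259 ≈ 1.53409

1.53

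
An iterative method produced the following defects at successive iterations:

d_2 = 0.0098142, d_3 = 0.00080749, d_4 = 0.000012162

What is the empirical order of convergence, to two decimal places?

p ≈ ln(d_4/d_3) / ln(d_3/d_2)
  = ln(0.000012162/0.00080749) / ln(0.00080749/0.0098142)
  = ln(0.0150615) / ln(0.0822777)
  = -4.19561 / -2.49766 ≈ 1.67982

1.68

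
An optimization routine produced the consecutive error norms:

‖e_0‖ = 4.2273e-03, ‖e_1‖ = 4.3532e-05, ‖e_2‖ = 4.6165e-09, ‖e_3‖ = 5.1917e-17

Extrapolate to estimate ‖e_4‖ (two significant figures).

First estimate the order: p ≈ ln(‖e_3‖/‖e_2‖) / ln(‖e_2‖/‖e_1‖) = ln(5.1917e-17/4.6165e-09)/ln(4.6165e-09/4.3532e-05) = ln(1.1246e-08)/ln(0.000106048) ≈ 2.0000.
Then ‖e_4‖ ≈ ‖e_3‖·(‖e_3‖/‖e_2‖)^p = 5.1917e-17·(1.1246e-08)^2.0000 = 5.1917e-17·1.26473e-16 ≈ 6.566e-33.

6.6e-33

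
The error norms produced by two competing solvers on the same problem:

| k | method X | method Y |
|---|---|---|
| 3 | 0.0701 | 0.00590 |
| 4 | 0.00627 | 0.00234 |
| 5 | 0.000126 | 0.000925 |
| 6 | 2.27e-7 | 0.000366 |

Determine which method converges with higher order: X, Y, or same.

Method X: p ≈ ln(2.27e-7/0.000126)/ln(0.000126/0.00627) ≈ 1.62.
Method Y: p ≈ ln(0.000366/0.000925)/ln(0.000925/0.00234) ≈ 1.00.
Method X has the higher order (≈1.6 vs ≈1.0).

X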